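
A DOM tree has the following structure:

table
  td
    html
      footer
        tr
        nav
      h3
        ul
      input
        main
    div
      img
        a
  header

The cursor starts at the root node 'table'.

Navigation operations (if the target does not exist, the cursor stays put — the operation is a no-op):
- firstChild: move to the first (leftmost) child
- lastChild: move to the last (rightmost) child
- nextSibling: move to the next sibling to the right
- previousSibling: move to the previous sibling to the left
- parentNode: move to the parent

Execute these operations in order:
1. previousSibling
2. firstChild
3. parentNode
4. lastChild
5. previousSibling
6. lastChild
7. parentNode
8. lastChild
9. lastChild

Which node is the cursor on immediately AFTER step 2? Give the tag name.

Answer: td

Derivation:
After 1 (previousSibling): table (no-op, stayed)
After 2 (firstChild): td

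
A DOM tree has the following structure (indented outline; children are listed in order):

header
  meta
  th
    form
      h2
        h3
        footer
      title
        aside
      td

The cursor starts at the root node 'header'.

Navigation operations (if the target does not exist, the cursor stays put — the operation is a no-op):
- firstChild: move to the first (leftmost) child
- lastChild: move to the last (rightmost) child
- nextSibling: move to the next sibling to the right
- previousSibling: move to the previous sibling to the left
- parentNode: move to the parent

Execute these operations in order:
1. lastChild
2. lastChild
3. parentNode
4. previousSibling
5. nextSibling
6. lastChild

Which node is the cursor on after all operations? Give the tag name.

Answer: form

Derivation:
After 1 (lastChild): th
After 2 (lastChild): form
After 3 (parentNode): th
After 4 (previousSibling): meta
After 5 (nextSibling): th
After 6 (lastChild): form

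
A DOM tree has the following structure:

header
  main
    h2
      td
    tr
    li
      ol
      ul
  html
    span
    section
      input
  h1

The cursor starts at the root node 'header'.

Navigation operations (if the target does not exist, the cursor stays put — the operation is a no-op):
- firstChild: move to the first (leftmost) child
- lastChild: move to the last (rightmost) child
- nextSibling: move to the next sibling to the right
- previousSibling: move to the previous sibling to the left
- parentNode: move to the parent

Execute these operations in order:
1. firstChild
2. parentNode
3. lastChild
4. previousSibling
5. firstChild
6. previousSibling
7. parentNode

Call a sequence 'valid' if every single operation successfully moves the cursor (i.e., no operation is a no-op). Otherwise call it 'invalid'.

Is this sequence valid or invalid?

After 1 (firstChild): main
After 2 (parentNode): header
After 3 (lastChild): h1
After 4 (previousSibling): html
After 5 (firstChild): span
After 6 (previousSibling): span (no-op, stayed)
After 7 (parentNode): html

Answer: invalid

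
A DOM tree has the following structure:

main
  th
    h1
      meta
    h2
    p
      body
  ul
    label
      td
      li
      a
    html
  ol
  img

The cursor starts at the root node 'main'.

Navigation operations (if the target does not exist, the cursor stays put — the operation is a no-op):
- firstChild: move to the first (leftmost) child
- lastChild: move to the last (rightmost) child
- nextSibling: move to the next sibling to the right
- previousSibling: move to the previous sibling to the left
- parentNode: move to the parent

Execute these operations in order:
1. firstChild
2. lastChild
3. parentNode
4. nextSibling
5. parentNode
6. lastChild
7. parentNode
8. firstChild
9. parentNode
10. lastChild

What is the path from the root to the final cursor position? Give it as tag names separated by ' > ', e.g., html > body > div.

After 1 (firstChild): th
After 2 (lastChild): p
After 3 (parentNode): th
After 4 (nextSibling): ul
After 5 (parentNode): main
After 6 (lastChild): img
After 7 (parentNode): main
After 8 (firstChild): th
After 9 (parentNode): main
After 10 (lastChild): img

Answer: main > img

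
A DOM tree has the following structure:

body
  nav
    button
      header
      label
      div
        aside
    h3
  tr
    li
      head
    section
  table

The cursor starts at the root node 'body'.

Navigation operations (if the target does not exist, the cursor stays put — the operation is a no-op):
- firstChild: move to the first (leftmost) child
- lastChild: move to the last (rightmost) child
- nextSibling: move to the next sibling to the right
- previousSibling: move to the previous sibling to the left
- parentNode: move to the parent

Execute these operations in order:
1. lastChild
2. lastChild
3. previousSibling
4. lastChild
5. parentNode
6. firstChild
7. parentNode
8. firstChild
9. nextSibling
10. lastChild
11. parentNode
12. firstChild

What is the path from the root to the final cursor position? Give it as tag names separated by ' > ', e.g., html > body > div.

Answer: body > tr > li

Derivation:
After 1 (lastChild): table
After 2 (lastChild): table (no-op, stayed)
After 3 (previousSibling): tr
After 4 (lastChild): section
After 5 (parentNode): tr
After 6 (firstChild): li
After 7 (parentNode): tr
After 8 (firstChild): li
After 9 (nextSibling): section
After 10 (lastChild): section (no-op, stayed)
After 11 (parentNode): tr
After 12 (firstChild): li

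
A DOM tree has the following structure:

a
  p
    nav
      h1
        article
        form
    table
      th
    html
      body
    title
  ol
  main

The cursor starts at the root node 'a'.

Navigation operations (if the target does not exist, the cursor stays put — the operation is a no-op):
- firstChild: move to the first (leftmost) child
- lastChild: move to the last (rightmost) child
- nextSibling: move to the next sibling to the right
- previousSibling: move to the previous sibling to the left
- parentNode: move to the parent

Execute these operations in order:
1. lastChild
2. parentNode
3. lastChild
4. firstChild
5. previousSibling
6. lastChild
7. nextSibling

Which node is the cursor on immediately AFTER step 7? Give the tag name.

Answer: main

Derivation:
After 1 (lastChild): main
After 2 (parentNode): a
After 3 (lastChild): main
After 4 (firstChild): main (no-op, stayed)
After 5 (previousSibling): ol
After 6 (lastChild): ol (no-op, stayed)
After 7 (nextSibling): main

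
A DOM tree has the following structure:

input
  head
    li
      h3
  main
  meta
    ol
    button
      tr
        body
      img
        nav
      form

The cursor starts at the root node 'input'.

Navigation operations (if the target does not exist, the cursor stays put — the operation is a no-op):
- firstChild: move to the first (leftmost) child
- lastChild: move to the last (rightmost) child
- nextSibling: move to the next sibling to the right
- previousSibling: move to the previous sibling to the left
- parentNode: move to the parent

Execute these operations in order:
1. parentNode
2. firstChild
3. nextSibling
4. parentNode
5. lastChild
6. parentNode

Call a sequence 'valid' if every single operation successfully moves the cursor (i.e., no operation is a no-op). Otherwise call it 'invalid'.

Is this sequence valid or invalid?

After 1 (parentNode): input (no-op, stayed)
After 2 (firstChild): head
After 3 (nextSibling): main
After 4 (parentNode): input
After 5 (lastChild): meta
After 6 (parentNode): input

Answer: invalid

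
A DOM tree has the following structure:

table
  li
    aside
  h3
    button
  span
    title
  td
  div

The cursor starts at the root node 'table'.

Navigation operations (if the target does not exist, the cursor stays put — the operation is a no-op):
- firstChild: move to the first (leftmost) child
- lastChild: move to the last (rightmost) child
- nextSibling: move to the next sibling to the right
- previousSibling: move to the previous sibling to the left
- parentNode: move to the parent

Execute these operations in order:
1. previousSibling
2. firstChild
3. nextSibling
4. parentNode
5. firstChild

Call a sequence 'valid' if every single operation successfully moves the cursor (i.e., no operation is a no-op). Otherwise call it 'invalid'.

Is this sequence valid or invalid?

Answer: invalid

Derivation:
After 1 (previousSibling): table (no-op, stayed)
After 2 (firstChild): li
After 3 (nextSibling): h3
After 4 (parentNode): table
After 5 (firstChild): li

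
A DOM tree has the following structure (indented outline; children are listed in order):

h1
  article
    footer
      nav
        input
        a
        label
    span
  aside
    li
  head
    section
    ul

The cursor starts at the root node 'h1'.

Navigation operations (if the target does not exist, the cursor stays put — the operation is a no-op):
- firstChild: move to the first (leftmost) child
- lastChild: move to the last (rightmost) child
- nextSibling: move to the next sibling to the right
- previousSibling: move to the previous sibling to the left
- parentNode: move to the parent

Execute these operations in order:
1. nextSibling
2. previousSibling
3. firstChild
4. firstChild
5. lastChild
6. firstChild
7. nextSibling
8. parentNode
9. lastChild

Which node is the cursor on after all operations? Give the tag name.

After 1 (nextSibling): h1 (no-op, stayed)
After 2 (previousSibling): h1 (no-op, stayed)
After 3 (firstChild): article
After 4 (firstChild): footer
After 5 (lastChild): nav
After 6 (firstChild): input
After 7 (nextSibling): a
After 8 (parentNode): nav
After 9 (lastChild): label

Answer: label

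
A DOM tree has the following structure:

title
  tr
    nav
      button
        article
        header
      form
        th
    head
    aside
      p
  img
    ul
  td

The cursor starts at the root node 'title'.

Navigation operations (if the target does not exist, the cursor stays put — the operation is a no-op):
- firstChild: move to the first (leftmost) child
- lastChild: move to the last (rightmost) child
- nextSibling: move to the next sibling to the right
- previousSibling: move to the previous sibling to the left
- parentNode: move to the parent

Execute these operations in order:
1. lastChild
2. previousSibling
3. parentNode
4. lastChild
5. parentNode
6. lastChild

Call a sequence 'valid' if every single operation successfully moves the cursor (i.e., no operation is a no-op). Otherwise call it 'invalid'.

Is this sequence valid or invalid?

After 1 (lastChild): td
After 2 (previousSibling): img
After 3 (parentNode): title
After 4 (lastChild): td
After 5 (parentNode): title
After 6 (lastChild): td

Answer: valid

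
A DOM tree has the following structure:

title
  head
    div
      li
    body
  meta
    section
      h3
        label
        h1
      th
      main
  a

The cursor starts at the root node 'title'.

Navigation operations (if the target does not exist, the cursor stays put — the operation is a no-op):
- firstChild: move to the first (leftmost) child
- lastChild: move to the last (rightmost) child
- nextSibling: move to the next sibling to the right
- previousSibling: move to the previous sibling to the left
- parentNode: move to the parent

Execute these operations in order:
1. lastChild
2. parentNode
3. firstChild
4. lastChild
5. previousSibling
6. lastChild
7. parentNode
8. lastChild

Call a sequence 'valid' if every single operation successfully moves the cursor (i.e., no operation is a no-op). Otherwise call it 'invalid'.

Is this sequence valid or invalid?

After 1 (lastChild): a
After 2 (parentNode): title
After 3 (firstChild): head
After 4 (lastChild): body
After 5 (previousSibling): div
After 6 (lastChild): li
After 7 (parentNode): div
After 8 (lastChild): li

Answer: valid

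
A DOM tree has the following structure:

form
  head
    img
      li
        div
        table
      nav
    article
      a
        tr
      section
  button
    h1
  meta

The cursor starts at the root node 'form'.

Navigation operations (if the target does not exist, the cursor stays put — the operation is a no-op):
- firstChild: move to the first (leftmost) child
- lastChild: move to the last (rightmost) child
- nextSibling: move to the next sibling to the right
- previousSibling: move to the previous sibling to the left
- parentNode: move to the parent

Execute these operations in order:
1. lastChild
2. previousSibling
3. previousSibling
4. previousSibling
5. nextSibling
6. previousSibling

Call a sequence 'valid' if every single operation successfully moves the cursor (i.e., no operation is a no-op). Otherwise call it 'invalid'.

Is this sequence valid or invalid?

Answer: invalid

Derivation:
After 1 (lastChild): meta
After 2 (previousSibling): button
After 3 (previousSibling): head
After 4 (previousSibling): head (no-op, stayed)
After 5 (nextSibling): button
After 6 (previousSibling): head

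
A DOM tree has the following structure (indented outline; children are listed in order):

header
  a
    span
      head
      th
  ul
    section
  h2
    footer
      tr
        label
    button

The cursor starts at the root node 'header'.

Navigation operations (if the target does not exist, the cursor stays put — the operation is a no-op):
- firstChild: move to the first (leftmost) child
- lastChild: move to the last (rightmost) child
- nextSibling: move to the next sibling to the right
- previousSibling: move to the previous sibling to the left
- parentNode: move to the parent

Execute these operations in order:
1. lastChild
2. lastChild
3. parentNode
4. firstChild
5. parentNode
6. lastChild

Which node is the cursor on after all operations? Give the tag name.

After 1 (lastChild): h2
After 2 (lastChild): button
After 3 (parentNode): h2
After 4 (firstChild): footer
After 5 (parentNode): h2
After 6 (lastChild): button

Answer: button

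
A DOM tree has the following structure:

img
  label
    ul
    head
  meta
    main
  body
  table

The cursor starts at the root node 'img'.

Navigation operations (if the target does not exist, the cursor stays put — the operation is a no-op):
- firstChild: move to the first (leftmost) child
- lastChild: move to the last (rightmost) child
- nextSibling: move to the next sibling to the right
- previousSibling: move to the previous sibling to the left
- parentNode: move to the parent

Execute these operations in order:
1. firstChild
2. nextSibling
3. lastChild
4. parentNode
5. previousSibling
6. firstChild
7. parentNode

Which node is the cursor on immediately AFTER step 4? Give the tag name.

After 1 (firstChild): label
After 2 (nextSibling): meta
After 3 (lastChild): main
After 4 (parentNode): meta

Answer: meta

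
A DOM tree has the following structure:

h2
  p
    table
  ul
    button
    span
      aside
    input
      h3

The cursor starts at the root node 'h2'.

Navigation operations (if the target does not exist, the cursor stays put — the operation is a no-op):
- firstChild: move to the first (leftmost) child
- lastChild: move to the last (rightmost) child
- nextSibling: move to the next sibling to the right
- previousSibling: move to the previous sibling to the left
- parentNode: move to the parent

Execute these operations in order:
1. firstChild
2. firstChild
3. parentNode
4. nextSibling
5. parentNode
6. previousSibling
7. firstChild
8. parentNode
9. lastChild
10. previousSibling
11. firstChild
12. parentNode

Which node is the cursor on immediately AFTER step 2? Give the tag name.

After 1 (firstChild): p
After 2 (firstChild): table

Answer: table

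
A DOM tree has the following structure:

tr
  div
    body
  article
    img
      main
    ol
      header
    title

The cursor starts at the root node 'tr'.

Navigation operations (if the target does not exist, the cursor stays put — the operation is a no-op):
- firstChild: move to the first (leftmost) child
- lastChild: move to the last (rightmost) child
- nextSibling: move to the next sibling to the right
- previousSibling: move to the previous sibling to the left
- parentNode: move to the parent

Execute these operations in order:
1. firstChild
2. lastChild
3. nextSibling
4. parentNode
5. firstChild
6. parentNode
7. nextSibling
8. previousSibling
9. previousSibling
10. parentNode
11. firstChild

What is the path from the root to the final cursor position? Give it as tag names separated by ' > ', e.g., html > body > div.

Answer: tr > div

Derivation:
After 1 (firstChild): div
After 2 (lastChild): body
After 3 (nextSibling): body (no-op, stayed)
After 4 (parentNode): div
After 5 (firstChild): body
After 6 (parentNode): div
After 7 (nextSibling): article
After 8 (previousSibling): div
After 9 (previousSibling): div (no-op, stayed)
After 10 (parentNode): tr
After 11 (firstChild): div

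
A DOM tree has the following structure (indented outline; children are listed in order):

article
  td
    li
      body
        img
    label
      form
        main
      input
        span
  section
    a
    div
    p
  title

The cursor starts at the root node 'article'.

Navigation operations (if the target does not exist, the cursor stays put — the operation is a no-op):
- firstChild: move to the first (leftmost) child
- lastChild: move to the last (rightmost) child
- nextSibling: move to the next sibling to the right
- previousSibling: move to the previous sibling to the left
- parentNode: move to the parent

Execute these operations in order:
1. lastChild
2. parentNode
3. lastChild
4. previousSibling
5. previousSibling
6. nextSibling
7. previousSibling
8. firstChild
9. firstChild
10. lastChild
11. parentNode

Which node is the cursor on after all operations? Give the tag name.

After 1 (lastChild): title
After 2 (parentNode): article
After 3 (lastChild): title
After 4 (previousSibling): section
After 5 (previousSibling): td
After 6 (nextSibling): section
After 7 (previousSibling): td
After 8 (firstChild): li
After 9 (firstChild): body
After 10 (lastChild): img
After 11 (parentNode): body

Answer: body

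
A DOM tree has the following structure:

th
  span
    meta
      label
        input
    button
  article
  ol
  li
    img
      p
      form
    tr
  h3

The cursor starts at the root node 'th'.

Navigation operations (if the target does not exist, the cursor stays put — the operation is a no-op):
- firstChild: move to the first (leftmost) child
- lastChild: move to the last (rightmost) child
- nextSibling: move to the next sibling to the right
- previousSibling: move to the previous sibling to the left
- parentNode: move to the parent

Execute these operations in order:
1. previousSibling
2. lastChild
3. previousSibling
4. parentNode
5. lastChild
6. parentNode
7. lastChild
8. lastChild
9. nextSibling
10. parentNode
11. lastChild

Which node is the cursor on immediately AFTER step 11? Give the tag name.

After 1 (previousSibling): th (no-op, stayed)
After 2 (lastChild): h3
After 3 (previousSibling): li
After 4 (parentNode): th
After 5 (lastChild): h3
After 6 (parentNode): th
After 7 (lastChild): h3
After 8 (lastChild): h3 (no-op, stayed)
After 9 (nextSibling): h3 (no-op, stayed)
After 10 (parentNode): th
After 11 (lastChild): h3

Answer: h3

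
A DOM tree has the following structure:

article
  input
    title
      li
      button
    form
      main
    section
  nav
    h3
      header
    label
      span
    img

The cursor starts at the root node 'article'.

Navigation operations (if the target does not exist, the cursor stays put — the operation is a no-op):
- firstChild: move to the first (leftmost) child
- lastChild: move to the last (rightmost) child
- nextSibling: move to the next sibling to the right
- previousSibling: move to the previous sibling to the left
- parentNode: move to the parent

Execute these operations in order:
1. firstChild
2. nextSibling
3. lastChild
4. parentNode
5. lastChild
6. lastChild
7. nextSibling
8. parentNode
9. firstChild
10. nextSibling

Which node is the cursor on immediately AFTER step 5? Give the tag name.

After 1 (firstChild): input
After 2 (nextSibling): nav
After 3 (lastChild): img
After 4 (parentNode): nav
After 5 (lastChild): img

Answer: img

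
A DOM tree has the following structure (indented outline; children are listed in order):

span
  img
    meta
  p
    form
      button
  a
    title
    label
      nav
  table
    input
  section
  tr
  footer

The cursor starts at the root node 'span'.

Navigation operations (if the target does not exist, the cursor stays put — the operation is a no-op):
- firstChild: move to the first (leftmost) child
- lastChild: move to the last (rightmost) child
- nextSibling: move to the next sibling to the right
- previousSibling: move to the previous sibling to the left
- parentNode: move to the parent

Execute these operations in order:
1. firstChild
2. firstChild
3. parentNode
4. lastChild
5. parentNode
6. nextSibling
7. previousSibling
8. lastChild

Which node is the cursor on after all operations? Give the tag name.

Answer: meta

Derivation:
After 1 (firstChild): img
After 2 (firstChild): meta
After 3 (parentNode): img
After 4 (lastChild): meta
After 5 (parentNode): img
After 6 (nextSibling): p
After 7 (previousSibling): img
After 8 (lastChild): meta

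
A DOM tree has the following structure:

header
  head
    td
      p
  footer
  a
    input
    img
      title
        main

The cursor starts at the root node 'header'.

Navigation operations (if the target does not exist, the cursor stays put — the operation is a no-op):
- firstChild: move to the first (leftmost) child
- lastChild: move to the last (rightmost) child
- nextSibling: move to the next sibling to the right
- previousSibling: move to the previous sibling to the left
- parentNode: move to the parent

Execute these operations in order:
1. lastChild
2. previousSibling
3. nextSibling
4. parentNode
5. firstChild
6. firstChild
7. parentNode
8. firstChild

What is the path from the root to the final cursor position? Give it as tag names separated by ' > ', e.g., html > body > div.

Answer: header > head > td

Derivation:
After 1 (lastChild): a
After 2 (previousSibling): footer
After 3 (nextSibling): a
After 4 (parentNode): header
After 5 (firstChild): head
After 6 (firstChild): td
After 7 (parentNode): head
After 8 (firstChild): td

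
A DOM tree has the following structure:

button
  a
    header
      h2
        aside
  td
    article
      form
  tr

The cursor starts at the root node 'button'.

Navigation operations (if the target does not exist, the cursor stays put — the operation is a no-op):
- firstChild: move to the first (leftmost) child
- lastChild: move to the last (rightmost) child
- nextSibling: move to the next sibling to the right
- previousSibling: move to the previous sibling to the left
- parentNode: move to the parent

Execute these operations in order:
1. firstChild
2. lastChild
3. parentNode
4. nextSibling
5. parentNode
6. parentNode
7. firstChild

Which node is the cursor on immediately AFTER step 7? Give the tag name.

Answer: a

Derivation:
After 1 (firstChild): a
After 2 (lastChild): header
After 3 (parentNode): a
After 4 (nextSibling): td
After 5 (parentNode): button
After 6 (parentNode): button (no-op, stayed)
After 7 (firstChild): a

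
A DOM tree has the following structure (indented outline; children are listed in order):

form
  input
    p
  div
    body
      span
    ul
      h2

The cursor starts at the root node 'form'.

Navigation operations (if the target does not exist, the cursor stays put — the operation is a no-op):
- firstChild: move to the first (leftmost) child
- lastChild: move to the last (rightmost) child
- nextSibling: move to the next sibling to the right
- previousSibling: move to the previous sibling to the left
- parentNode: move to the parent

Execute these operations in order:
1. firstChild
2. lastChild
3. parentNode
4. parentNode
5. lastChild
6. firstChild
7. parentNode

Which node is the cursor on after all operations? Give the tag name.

Answer: div

Derivation:
After 1 (firstChild): input
After 2 (lastChild): p
After 3 (parentNode): input
After 4 (parentNode): form
After 5 (lastChild): div
After 6 (firstChild): body
After 7 (parentNode): div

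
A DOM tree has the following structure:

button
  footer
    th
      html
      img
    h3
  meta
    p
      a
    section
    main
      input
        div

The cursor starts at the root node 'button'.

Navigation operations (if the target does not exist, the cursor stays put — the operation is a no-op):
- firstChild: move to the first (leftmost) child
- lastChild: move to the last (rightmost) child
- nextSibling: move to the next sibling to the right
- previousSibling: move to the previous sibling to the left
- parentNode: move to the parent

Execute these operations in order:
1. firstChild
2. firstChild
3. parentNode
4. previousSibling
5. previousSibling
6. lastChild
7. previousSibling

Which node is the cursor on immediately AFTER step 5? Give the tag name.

After 1 (firstChild): footer
After 2 (firstChild): th
After 3 (parentNode): footer
After 4 (previousSibling): footer (no-op, stayed)
After 5 (previousSibling): footer (no-op, stayed)

Answer: footer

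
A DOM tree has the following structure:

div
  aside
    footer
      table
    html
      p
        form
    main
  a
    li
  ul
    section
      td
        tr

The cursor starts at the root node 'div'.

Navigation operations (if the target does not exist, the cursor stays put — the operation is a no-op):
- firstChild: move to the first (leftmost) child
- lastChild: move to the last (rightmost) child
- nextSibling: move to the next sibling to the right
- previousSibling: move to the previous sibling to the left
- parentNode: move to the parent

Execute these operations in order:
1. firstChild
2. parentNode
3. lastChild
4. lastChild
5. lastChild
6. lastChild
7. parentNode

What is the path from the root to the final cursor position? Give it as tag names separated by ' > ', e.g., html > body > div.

Answer: div > ul > section > td

Derivation:
After 1 (firstChild): aside
After 2 (parentNode): div
After 3 (lastChild): ul
After 4 (lastChild): section
After 5 (lastChild): td
After 6 (lastChild): tr
After 7 (parentNode): td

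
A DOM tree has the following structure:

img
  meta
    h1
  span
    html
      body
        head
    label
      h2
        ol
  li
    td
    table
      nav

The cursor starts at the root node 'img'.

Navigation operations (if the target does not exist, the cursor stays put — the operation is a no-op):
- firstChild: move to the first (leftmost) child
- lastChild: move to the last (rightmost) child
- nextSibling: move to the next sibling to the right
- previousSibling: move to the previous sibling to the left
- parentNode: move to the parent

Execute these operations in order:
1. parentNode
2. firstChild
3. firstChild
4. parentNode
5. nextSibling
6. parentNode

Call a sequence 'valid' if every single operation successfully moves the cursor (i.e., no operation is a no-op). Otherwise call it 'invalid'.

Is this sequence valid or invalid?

After 1 (parentNode): img (no-op, stayed)
After 2 (firstChild): meta
After 3 (firstChild): h1
After 4 (parentNode): meta
After 5 (nextSibling): span
After 6 (parentNode): img

Answer: invalid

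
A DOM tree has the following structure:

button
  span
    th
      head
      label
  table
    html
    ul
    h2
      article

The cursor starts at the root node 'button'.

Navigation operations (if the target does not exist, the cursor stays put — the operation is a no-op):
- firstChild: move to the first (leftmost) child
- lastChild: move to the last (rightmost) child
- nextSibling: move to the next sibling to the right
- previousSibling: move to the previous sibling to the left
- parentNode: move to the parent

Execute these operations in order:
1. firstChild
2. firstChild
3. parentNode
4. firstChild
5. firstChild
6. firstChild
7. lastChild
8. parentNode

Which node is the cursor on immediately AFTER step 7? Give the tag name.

After 1 (firstChild): span
After 2 (firstChild): th
After 3 (parentNode): span
After 4 (firstChild): th
After 5 (firstChild): head
After 6 (firstChild): head (no-op, stayed)
After 7 (lastChild): head (no-op, stayed)

Answer: head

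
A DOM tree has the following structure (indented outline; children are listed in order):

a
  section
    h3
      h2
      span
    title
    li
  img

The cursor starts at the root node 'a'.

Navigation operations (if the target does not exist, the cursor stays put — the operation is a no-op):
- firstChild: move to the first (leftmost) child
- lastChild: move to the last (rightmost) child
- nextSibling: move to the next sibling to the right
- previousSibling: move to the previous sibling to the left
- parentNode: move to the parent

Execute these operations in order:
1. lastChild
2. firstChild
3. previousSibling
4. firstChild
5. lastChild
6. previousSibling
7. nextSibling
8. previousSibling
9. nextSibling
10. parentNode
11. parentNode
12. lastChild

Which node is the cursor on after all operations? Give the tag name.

After 1 (lastChild): img
After 2 (firstChild): img (no-op, stayed)
After 3 (previousSibling): section
After 4 (firstChild): h3
After 5 (lastChild): span
After 6 (previousSibling): h2
After 7 (nextSibling): span
After 8 (previousSibling): h2
After 9 (nextSibling): span
After 10 (parentNode): h3
After 11 (parentNode): section
After 12 (lastChild): li

Answer: li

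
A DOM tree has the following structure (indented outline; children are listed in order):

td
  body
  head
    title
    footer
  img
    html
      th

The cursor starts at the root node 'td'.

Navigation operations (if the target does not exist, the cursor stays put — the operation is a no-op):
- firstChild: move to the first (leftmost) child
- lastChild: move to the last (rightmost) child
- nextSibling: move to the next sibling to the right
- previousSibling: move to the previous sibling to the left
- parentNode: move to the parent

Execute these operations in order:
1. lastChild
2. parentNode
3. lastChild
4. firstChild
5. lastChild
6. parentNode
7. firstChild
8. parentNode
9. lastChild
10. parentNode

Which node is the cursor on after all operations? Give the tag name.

After 1 (lastChild): img
After 2 (parentNode): td
After 3 (lastChild): img
After 4 (firstChild): html
After 5 (lastChild): th
After 6 (parentNode): html
After 7 (firstChild): th
After 8 (parentNode): html
After 9 (lastChild): th
After 10 (parentNode): html

Answer: html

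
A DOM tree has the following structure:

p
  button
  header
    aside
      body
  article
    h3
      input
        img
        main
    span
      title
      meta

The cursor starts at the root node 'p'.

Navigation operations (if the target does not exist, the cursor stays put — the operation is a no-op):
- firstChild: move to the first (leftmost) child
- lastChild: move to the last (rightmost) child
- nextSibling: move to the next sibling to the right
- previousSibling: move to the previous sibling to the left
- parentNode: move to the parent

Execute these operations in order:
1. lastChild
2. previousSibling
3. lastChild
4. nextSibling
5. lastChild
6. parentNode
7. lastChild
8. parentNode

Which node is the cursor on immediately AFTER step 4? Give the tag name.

Answer: aside

Derivation:
After 1 (lastChild): article
After 2 (previousSibling): header
After 3 (lastChild): aside
After 4 (nextSibling): aside (no-op, stayed)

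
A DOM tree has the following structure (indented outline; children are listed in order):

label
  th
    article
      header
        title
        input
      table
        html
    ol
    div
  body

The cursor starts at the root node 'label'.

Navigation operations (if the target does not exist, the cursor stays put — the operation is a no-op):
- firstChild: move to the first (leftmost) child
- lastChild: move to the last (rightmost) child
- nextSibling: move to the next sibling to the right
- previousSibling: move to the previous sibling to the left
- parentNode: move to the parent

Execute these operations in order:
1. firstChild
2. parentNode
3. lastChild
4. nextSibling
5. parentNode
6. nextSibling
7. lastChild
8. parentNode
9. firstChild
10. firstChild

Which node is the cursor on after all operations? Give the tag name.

After 1 (firstChild): th
After 2 (parentNode): label
After 3 (lastChild): body
After 4 (nextSibling): body (no-op, stayed)
After 5 (parentNode): label
After 6 (nextSibling): label (no-op, stayed)
After 7 (lastChild): body
After 8 (parentNode): label
After 9 (firstChild): th
After 10 (firstChild): article

Answer: article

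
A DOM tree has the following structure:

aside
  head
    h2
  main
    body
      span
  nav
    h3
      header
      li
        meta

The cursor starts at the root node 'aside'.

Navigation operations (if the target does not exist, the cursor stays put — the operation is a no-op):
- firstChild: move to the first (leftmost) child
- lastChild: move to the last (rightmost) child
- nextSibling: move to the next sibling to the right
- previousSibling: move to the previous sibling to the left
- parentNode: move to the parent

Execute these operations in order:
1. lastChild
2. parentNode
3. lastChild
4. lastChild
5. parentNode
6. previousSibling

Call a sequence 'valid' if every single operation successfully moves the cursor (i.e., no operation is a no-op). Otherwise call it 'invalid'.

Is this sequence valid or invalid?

Answer: valid

Derivation:
After 1 (lastChild): nav
After 2 (parentNode): aside
After 3 (lastChild): nav
After 4 (lastChild): h3
After 5 (parentNode): nav
After 6 (previousSibling): main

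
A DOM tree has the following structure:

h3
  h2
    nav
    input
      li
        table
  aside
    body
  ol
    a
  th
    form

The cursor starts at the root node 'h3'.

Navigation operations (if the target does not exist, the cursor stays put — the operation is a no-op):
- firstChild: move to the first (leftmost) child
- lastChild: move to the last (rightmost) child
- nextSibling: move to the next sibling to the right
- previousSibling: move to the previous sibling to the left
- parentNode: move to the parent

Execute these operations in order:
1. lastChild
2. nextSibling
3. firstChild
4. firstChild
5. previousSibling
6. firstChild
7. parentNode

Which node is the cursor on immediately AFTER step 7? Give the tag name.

Answer: th

Derivation:
After 1 (lastChild): th
After 2 (nextSibling): th (no-op, stayed)
After 3 (firstChild): form
After 4 (firstChild): form (no-op, stayed)
After 5 (previousSibling): form (no-op, stayed)
After 6 (firstChild): form (no-op, stayed)
After 7 (parentNode): th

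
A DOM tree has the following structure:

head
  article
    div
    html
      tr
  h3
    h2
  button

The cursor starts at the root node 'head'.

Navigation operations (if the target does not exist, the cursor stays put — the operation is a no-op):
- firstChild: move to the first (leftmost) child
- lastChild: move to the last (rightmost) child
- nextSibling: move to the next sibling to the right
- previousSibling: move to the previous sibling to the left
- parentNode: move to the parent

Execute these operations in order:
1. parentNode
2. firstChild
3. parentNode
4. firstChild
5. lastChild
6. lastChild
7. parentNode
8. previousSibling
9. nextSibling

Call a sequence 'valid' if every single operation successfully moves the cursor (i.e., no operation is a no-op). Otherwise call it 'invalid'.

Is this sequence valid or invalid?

After 1 (parentNode): head (no-op, stayed)
After 2 (firstChild): article
After 3 (parentNode): head
After 4 (firstChild): article
After 5 (lastChild): html
After 6 (lastChild): tr
After 7 (parentNode): html
After 8 (previousSibling): div
After 9 (nextSibling): html

Answer: invalid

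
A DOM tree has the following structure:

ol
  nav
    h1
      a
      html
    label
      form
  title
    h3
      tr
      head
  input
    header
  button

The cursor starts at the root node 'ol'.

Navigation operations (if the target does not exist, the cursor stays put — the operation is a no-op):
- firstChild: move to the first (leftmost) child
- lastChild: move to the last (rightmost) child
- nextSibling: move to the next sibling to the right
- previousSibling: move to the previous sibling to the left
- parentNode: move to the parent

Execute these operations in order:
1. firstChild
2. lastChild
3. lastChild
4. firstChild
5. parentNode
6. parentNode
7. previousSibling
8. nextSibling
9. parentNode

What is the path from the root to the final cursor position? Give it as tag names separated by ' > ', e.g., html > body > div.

After 1 (firstChild): nav
After 2 (lastChild): label
After 3 (lastChild): form
After 4 (firstChild): form (no-op, stayed)
After 5 (parentNode): label
After 6 (parentNode): nav
After 7 (previousSibling): nav (no-op, stayed)
After 8 (nextSibling): title
After 9 (parentNode): ol

Answer: ol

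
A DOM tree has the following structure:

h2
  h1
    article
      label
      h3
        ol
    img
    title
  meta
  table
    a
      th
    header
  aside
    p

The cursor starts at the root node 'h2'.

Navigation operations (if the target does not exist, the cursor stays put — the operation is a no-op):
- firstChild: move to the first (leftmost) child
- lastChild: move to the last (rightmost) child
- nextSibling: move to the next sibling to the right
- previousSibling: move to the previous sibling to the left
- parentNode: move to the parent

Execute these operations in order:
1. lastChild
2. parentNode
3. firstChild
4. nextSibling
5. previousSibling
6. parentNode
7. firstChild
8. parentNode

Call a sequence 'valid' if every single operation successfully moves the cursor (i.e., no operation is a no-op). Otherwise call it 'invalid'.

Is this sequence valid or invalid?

Answer: valid

Derivation:
After 1 (lastChild): aside
After 2 (parentNode): h2
After 3 (firstChild): h1
After 4 (nextSibling): meta
After 5 (previousSibling): h1
After 6 (parentNode): h2
After 7 (firstChild): h1
After 8 (parentNode): h2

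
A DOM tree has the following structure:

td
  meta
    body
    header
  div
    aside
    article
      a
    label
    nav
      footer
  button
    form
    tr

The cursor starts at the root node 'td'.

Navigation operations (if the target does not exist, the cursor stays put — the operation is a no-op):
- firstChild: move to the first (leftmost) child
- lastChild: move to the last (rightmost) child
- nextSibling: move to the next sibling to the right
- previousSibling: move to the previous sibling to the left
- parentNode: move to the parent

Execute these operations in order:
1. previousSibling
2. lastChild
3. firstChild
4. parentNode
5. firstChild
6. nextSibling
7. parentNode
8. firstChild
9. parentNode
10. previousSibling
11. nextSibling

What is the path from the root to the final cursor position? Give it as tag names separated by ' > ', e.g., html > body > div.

Answer: td > button

Derivation:
After 1 (previousSibling): td (no-op, stayed)
After 2 (lastChild): button
After 3 (firstChild): form
After 4 (parentNode): button
After 5 (firstChild): form
After 6 (nextSibling): tr
After 7 (parentNode): button
After 8 (firstChild): form
After 9 (parentNode): button
After 10 (previousSibling): div
After 11 (nextSibling): button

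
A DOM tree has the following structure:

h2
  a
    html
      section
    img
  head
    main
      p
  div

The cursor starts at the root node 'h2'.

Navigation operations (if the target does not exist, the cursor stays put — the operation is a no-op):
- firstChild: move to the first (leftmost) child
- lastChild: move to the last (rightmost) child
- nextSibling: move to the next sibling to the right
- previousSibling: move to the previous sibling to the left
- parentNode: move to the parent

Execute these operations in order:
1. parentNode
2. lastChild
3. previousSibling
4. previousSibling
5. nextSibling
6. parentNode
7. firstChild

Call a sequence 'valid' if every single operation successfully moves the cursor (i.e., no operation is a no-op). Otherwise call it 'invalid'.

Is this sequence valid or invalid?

Answer: invalid

Derivation:
After 1 (parentNode): h2 (no-op, stayed)
After 2 (lastChild): div
After 3 (previousSibling): head
After 4 (previousSibling): a
After 5 (nextSibling): head
After 6 (parentNode): h2
After 7 (firstChild): a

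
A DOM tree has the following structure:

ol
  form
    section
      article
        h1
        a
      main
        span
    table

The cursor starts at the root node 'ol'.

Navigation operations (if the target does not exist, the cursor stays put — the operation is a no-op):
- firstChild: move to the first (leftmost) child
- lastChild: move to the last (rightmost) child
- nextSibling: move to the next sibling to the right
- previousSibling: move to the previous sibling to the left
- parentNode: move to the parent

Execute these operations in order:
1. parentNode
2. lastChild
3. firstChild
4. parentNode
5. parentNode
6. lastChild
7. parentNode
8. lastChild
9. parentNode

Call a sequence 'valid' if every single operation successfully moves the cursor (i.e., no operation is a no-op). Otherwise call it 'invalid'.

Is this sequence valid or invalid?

Answer: invalid

Derivation:
After 1 (parentNode): ol (no-op, stayed)
After 2 (lastChild): form
After 3 (firstChild): section
After 4 (parentNode): form
After 5 (parentNode): ol
After 6 (lastChild): form
After 7 (parentNode): ol
After 8 (lastChild): form
After 9 (parentNode): ol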